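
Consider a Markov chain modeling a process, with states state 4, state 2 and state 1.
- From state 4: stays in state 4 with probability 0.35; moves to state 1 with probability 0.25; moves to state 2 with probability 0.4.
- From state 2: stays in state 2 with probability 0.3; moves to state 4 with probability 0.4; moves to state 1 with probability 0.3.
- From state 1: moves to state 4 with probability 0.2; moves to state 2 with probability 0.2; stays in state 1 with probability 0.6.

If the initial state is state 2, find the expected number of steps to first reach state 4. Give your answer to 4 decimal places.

Let t(s) be the expected number of steps to first reach state 4 from state s, with t(state 4) = 0. Conditioning on the first step:
t(state 2) = 1 + 0.3·t(state 2) + 0.3·t(state 1)
t(state 1) = 1 + 0.2·t(state 2) + 0.6·t(state 1)
Solving: t(state 2) = 3.1818, t(state 1) = 4.0909.
Expected steps from state 2 to state 4: 3.1818.

3.1818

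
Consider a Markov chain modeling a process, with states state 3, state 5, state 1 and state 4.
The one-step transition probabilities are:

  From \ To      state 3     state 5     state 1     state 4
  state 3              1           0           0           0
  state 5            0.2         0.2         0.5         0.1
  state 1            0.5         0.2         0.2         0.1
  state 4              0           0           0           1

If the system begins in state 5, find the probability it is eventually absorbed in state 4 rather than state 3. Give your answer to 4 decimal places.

0.2407

Let h(s) be the probability of absorption at state 4 starting from transient state s. Then h(state 4) = 1 and h(state 3) = 0. By first-step analysis:
h(state 5) = 0.2·0 + 0.2·h(state 5) + 0.5·h(state 1) + 0.1·1
h(state 1) = 0.5·0 + 0.2·h(state 5) + 0.2·h(state 1) + 0.1·1
Solving: h(state 5) = 0.2407, h(state 1) = 0.1852.
Starting from state 5, the probability is 0.2407.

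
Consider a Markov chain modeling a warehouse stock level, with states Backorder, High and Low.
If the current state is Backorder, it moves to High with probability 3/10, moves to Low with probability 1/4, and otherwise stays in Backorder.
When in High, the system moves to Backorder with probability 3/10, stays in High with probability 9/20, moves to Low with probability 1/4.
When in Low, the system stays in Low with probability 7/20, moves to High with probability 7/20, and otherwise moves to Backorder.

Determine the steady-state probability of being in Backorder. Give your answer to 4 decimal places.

Let the stationary distribution be π with π = πP and π_1 + π_2 + π_3 = 1.
π_1 = 0.45·π_1 + 0.3·π_2 + 0.3·π_3
π_2 = 0.3·π_1 + 0.45·π_2 + 0.35·π_3
Solving with the normalization constraint gives π = (0.3529, 0.3693, 0.2778).
So the stationary probability of Backorder is 0.3529.

0.3529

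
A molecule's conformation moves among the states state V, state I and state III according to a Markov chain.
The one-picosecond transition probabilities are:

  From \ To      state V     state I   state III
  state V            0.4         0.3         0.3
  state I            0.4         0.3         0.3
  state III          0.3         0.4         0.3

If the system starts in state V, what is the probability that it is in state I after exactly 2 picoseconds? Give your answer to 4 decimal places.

Sum over the intermediate state after 1 picosecond:
P = P(state V→state V)·P(state V→state I) + P(state V→state I)·P(state I→state I) + P(state V→state III)·P(state III→state I)
  = 0.4×0.3 + 0.3×0.3 + 0.3×0.4
  = 0.1200 + 0.0900 + 0.1200 = 0.3300

0.3300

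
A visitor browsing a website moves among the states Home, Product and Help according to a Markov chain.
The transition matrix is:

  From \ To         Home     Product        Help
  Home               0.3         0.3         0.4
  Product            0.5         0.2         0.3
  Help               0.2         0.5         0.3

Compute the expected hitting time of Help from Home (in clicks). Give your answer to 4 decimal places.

Let t(s) be the expected number of clicks to first reach Help from state s, with t(Help) = 0. Conditioning on the first click:
t(Home) = 1 + 0.3·t(Home) + 0.3·t(Product)
t(Product) = 1 + 0.5·t(Home) + 0.2·t(Product)
Solving: t(Home) = 2.6829, t(Product) = 2.9268.
Expected clicks from Home to Help: 2.6829.

2.6829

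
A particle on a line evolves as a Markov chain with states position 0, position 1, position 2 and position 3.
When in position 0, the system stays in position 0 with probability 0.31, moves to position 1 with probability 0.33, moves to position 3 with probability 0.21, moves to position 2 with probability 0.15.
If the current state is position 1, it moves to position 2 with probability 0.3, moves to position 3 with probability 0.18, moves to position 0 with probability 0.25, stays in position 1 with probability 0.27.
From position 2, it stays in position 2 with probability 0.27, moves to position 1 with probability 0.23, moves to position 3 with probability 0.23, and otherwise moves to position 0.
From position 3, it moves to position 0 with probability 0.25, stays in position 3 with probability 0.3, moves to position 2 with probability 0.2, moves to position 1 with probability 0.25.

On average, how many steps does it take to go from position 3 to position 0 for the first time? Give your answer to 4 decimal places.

3.9240

Let t(s) be the expected number of steps to first reach position 0 from state s, with t(position 0) = 0. Conditioning on the first step:
t(position 1) = 1 + 0.27·t(position 1) + 0.3·t(position 2) + 0.18·t(position 3)
t(position 2) = 1 + 0.23·t(position 1) + 0.27·t(position 2) + 0.23·t(position 3)
t(position 3) = 1 + 0.25·t(position 1) + 0.2·t(position 2) + 0.3·t(position 3)
Solving: t(position 1) = 3.9155, t(position 2) = 3.8398, t(position 3) = 3.9240.
Expected steps from position 3 to position 0: 3.9240.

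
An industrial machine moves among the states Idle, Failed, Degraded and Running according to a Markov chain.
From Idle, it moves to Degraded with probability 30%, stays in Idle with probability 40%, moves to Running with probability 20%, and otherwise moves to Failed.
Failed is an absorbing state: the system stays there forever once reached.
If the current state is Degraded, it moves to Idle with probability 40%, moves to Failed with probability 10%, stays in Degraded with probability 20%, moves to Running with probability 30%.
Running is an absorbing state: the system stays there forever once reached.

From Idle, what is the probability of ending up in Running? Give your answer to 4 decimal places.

Let h(s) be the probability of absorption at Running starting from transient state s. Then h(Running) = 1 and h(Failed) = 0. By first-step analysis:
h(Idle) = 0.4·h(Idle) + 0.1·0 + 0.3·h(Degraded) + 0.2·1
h(Degraded) = 0.4·h(Idle) + 0.1·0 + 0.2·h(Degraded) + 0.3·1
Solving: h(Idle) = 0.6944, h(Degraded) = 0.7222.
Starting from Idle, the probability is 0.6944.

0.6944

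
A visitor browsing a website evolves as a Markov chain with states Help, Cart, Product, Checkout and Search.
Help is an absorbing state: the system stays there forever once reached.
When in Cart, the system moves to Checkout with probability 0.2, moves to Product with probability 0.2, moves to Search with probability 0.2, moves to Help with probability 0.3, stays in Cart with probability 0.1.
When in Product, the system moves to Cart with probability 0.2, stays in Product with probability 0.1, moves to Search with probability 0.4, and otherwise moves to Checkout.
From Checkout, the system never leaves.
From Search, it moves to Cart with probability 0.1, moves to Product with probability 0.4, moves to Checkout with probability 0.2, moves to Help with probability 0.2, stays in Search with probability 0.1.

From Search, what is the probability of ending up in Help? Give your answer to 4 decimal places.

0.4043

Let h(s) be the probability of absorption at Help starting from transient state s. Then h(Help) = 1 and h(Checkout) = 0. By first-step analysis:
h(Cart) = 0.3·1 + 0.1·h(Cart) + 0.2·h(Product) + 0.2·0 + 0.2·h(Search)
h(Product) = 0.2·h(Cart) + 0.1·h(Product) + 0.3·0 + 0.4·h(Search)
h(Search) = 0.2·1 + 0.1·h(Cart) + 0.4·h(Product) + 0.2·0 + 0.1·h(Search)
Solving: h(Cart) = 0.4872, h(Product) = 0.2880, h(Search) = 0.4043.
Starting from Search, the probability is 0.4043.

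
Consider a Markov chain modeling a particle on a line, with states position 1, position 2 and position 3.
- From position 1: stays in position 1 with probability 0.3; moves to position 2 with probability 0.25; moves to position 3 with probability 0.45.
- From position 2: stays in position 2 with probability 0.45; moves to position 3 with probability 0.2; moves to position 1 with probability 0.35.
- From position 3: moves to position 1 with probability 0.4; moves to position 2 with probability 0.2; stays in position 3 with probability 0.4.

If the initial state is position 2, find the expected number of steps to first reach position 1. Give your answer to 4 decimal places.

Let t(s) be the expected number of steps to first reach position 1 from state s, with t(position 1) = 0. Conditioning on the first step:
t(position 2) = 1 + 0.45·t(position 2) + 0.2·t(position 3)
t(position 3) = 1 + 0.2·t(position 2) + 0.4·t(position 3)
Solving: t(position 2) = 2.7586, t(position 3) = 2.5862.
Expected steps from position 2 to position 1: 2.7586.

2.7586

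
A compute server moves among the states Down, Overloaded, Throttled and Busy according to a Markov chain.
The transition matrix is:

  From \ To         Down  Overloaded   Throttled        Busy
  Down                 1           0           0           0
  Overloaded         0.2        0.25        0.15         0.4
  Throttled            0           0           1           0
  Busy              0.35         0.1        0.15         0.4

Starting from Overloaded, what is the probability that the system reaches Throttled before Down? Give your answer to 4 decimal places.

0.3659

Let h(s) be the probability of absorption at Throttled starting from transient state s. Then h(Throttled) = 1 and h(Down) = 0. By first-step analysis:
h(Overloaded) = 0.2·0 + 0.25·h(Overloaded) + 0.15·1 + 0.4·h(Busy)
h(Busy) = 0.35·0 + 0.1·h(Overloaded) + 0.15·1 + 0.4·h(Busy)
Solving: h(Overloaded) = 0.3659, h(Busy) = 0.3110.
Starting from Overloaded, the probability is 0.3659.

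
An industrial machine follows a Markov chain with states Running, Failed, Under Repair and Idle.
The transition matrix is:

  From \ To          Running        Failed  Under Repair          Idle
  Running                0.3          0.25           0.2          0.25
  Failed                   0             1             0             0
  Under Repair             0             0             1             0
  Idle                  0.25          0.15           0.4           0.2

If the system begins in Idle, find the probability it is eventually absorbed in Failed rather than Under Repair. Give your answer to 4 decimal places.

Let h(s) be the probability of absorption at Failed starting from transient state s. Then h(Failed) = 1 and h(Under Repair) = 0. By first-step analysis:
h(Running) = 0.3·h(Running) + 0.25·1 + 0.2·0 + 0.25·h(Idle)
h(Idle) = 0.25·h(Running) + 0.15·1 + 0.4·0 + 0.2·h(Idle)
Solving: h(Running) = 0.4774, h(Idle) = 0.3367.
Starting from Idle, the probability is 0.3367.

0.3367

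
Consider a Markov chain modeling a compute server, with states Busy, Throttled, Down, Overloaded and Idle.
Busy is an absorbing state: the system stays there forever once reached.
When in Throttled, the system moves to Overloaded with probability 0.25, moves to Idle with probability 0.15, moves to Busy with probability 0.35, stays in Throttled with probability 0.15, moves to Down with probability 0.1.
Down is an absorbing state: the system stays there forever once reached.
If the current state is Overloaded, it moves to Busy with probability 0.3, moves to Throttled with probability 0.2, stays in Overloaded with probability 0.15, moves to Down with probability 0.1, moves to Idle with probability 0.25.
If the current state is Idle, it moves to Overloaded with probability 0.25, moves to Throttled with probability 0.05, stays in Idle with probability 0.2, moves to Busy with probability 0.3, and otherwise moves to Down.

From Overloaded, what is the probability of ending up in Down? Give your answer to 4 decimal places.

Let h(s) be the probability of absorption at Down starting from transient state s. Then h(Down) = 1 and h(Busy) = 0. By first-step analysis:
h(Throttled) = 0.35·0 + 0.15·h(Throttled) + 0.1·1 + 0.25·h(Overloaded) + 0.15·h(Idle)
h(Overloaded) = 0.3·0 + 0.2·h(Throttled) + 0.1·1 + 0.15·h(Overloaded) + 0.25·h(Idle)
h(Idle) = 0.3·0 + 0.05·h(Throttled) + 0.2·1 + 0.25·h(Overloaded) + 0.2·h(Idle)
Solving: h(Throttled) = 0.2640, h(Overloaded) = 0.2843, h(Idle) = 0.3553.
Starting from Overloaded, the probability is 0.2843.

0.2843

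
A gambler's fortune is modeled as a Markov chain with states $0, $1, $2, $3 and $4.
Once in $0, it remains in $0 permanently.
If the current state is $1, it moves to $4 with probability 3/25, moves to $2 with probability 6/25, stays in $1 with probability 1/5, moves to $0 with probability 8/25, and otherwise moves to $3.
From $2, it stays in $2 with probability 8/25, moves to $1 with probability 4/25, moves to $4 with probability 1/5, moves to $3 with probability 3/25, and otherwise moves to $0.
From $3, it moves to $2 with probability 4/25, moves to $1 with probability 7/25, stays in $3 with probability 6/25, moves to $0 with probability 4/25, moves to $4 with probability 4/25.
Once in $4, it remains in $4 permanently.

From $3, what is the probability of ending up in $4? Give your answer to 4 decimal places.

0.4355

Let h(s) be the probability of absorption at $4 starting from transient state s. Then h($4) = 1 and h($0) = 0. By first-step analysis:
h($1) = 0.32·0 + 0.2·h($1) + 0.24·h($2) + 0.12·h($3) + 0.12·1
h($2) = 0.2·0 + 0.16·h($1) + 0.32·h($2) + 0.12·h($3) + 0.2·1
h($3) = 0.16·0 + 0.28·h($1) + 0.16·h($2) + 0.24·h($3) + 0.16·1
Solving: h($1) = 0.3514, h($2) = 0.4537, h($3) = 0.4355.
Starting from $3, the probability is 0.4355.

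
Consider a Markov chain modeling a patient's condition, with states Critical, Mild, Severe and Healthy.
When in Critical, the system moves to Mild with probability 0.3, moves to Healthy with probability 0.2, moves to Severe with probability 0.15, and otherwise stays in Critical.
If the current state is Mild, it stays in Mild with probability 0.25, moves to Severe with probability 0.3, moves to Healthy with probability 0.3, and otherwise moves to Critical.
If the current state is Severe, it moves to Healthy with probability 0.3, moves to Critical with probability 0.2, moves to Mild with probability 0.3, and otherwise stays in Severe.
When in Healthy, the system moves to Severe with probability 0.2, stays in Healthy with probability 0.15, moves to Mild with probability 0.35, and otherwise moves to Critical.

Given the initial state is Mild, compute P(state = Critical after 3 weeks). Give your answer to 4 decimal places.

0.2449

Propagate the distribution vector 3 weeks from Mild.
After 0 weeks: (0.0000, 1.0000, 0.0000, 0.0000)
After 1 week: (0.1500, 0.2500, 0.3000, 0.3000)
After 2 weeks: (0.2400, 0.3025, 0.2175, 0.2400)
After 3 weeks: (0.2449, 0.2969, 0.2183, 0.2400)
P(in Critical after 3 weeks) = 0.2449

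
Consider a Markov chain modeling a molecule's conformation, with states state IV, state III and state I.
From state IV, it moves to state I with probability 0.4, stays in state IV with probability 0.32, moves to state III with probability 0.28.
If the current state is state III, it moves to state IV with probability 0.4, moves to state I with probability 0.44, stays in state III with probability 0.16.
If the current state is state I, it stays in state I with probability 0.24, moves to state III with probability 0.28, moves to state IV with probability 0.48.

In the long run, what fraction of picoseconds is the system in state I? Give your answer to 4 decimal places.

0.3534

Let the stationary distribution be π with π = πP and π_1 + π_2 + π_3 = 1.
π_1 = 0.32·π_1 + 0.4·π_2 + 0.48·π_3
π_2 = 0.28·π_1 + 0.16·π_2 + 0.28·π_3
Solving with the normalization constraint gives π = (0.3966, 0.2500, 0.3534).
So the stationary probability of state I is 0.3534.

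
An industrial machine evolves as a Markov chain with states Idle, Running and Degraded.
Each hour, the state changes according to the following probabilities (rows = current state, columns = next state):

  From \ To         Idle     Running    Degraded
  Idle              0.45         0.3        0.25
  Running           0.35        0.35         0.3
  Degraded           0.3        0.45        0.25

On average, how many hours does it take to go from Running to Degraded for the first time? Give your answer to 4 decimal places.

3.5644

Let t(s) be the expected number of hours to first reach Degraded from state s, with t(Degraded) = 0. Conditioning on the first hour:
t(Idle) = 1 + 0.45·t(Idle) + 0.3·t(Running)
t(Running) = 1 + 0.35·t(Idle) + 0.35·t(Running)
Solving: t(Idle) = 3.7624, t(Running) = 3.5644.
Expected hours from Running to Degraded: 3.5644.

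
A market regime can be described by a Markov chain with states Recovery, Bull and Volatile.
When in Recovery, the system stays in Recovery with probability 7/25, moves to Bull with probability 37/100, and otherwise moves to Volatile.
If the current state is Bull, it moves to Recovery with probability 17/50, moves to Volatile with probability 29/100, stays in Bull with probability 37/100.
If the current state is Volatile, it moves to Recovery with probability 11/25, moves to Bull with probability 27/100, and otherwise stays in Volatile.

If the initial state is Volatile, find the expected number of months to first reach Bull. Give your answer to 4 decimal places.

Let t(s) be the expected number of months to first reach Bull from state s, with t(Bull) = 0. Conditioning on the first month:
t(Recovery) = 1 + 0.28·t(Recovery) + 0.35·t(Volatile)
t(Volatile) = 1 + 0.44·t(Recovery) + 0.29·t(Volatile)
Solving: t(Recovery) = 2.9675, t(Volatile) = 3.2475.
Expected months from Volatile to Bull: 3.2475.

3.2475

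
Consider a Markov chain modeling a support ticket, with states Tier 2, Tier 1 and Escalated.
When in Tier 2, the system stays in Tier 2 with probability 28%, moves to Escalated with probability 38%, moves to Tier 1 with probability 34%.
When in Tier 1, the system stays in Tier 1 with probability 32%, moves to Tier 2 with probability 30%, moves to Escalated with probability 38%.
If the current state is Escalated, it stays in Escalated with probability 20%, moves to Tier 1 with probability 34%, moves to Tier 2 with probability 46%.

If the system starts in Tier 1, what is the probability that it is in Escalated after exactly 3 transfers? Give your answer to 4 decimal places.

0.3239

Propagate the distribution vector 3 transfers from Tier 1.
After 0 transfers: (0.0000, 1.0000, 0.0000)
After 1 transfer: (0.3000, 0.3200, 0.3800)
After 2 transfers: (0.3548, 0.3336, 0.3116)
After 3 transfers: (0.3428, 0.3333, 0.3239)
P(in Escalated after 3 transfers) = 0.3239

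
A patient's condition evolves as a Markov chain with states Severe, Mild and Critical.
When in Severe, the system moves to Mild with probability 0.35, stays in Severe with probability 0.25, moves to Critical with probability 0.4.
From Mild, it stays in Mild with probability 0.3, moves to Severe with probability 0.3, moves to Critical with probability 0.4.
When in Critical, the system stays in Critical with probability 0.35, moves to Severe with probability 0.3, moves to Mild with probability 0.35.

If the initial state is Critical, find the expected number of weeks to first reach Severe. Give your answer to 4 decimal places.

3.3333

Let t(s) be the expected number of weeks to first reach Severe from state s, with t(Severe) = 0. Conditioning on the first week:
t(Mild) = 1 + 0.3·t(Mild) + 0.4·t(Critical)
t(Critical) = 1 + 0.35·t(Mild) + 0.35·t(Critical)
Solving: t(Mild) = 3.3333, t(Critical) = 3.3333.
Expected weeks from Critical to Severe: 3.3333.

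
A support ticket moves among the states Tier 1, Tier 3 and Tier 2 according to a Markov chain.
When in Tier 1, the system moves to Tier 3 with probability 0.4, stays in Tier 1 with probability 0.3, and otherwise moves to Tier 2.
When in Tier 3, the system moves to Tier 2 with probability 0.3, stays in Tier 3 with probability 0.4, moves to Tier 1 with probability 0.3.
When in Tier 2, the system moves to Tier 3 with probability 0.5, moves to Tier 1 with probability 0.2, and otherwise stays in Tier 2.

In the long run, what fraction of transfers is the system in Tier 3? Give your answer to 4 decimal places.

0.4300

Let the stationary distribution be π with π = πP and π_1 + π_2 + π_3 = 1.
π_1 = 0.3·π_1 + 0.3·π_2 + 0.2·π_3
π_2 = 0.4·π_1 + 0.4·π_2 + 0.5·π_3
Solving with the normalization constraint gives π = (0.2700, 0.4300, 0.3000).
So the stationary probability of Tier 3 is 0.4300.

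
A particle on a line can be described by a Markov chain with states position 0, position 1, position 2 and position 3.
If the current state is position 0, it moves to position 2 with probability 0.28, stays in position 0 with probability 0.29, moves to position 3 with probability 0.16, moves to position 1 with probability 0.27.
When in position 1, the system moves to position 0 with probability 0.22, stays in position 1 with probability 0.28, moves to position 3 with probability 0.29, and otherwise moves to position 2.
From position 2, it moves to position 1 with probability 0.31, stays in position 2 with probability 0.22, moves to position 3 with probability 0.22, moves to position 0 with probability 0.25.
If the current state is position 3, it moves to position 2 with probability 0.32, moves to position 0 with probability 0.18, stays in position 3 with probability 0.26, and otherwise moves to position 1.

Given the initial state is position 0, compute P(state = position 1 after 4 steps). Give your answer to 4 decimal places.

Propagate the distribution vector 4 steps from position 0.
After 0 steps: (1.0000, 0.0000, 0.0000, 0.0000)
After 1 step: (0.2900, 0.2700, 0.2800, 0.1600)
After 2 steps: (0.2423, 0.2791, 0.2507, 0.2279)
After 3 steps: (0.2354, 0.2760, 0.2545, 0.2341)
After 4 steps: (0.2347, 0.2759, 0.2548, 0.2346)
P(in position 1 after 4 steps) = 0.2759

0.2759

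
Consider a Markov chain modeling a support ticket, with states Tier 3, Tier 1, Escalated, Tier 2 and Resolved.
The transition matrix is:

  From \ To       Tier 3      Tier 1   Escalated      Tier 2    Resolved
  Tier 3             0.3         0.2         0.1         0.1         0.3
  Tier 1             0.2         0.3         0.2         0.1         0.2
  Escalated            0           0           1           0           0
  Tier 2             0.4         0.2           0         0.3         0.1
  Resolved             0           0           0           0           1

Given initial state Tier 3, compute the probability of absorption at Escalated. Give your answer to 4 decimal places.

0.3027

Let h(s) be the probability of absorption at Escalated starting from transient state s. Then h(Escalated) = 1 and h(Resolved) = 0. By first-step analysis:
h(Tier 3) = 0.3·h(Tier 3) + 0.2·h(Tier 1) + 0.1·1 + 0.1·h(Tier 2) + 0.3·0
h(Tier 1) = 0.2·h(Tier 3) + 0.3·h(Tier 1) + 0.2·1 + 0.1·h(Tier 2) + 0.2·0
h(Tier 2) = 0.4·h(Tier 3) + 0.2·h(Tier 1) + 0.3·h(Tier 2) + 0.1·0
Solving: h(Tier 3) = 0.3027, h(Tier 1) = 0.4138, h(Tier 2) = 0.2912.
Starting from Tier 3, the probability is 0.3027.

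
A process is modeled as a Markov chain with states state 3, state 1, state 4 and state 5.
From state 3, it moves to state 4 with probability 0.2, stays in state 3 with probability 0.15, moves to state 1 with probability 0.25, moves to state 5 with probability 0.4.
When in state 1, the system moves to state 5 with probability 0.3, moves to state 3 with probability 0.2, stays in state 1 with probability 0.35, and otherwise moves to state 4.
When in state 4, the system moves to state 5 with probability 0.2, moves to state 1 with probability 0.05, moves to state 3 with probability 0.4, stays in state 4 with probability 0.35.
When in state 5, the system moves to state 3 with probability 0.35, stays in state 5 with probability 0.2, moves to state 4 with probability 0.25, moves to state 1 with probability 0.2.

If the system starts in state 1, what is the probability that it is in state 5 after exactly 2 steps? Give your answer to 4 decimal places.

Propagate the distribution vector 2 steps from state 1.
After 0 steps: (0.0000, 1.0000, 0.0000, 0.0000)
After 1 step: (0.2000, 0.3500, 0.1500, 0.3000)
After 2 steps: (0.2650, 0.2400, 0.2200, 0.2750)
P(in state 5 after 2 steps) = 0.2750

0.2750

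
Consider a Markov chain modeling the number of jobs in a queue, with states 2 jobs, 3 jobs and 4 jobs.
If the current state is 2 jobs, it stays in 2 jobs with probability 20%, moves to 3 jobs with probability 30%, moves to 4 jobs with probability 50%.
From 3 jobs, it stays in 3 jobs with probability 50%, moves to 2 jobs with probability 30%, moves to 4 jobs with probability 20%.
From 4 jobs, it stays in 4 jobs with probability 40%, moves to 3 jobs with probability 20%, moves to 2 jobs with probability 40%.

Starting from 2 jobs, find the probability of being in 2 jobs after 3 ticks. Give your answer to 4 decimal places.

0.3030

Propagate the distribution vector 3 ticks from 2 jobs.
After 0 ticks: (1.0000, 0.0000, 0.0000)
After 1 tick: (0.2000, 0.3000, 0.5000)
After 2 ticks: (0.3300, 0.3100, 0.3600)
After 3 ticks: (0.3030, 0.3260, 0.3710)
P(in 2 jobs after 3 ticks) = 0.3030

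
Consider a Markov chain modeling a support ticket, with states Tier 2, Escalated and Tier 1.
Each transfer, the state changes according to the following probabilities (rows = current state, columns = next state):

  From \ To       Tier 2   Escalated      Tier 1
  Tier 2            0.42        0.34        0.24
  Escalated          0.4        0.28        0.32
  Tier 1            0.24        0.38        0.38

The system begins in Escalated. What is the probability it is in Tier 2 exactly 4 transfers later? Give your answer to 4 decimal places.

Propagate the distribution vector 4 transfers from Escalated.
After 0 transfers: (0.0000, 1.0000, 0.0000)
After 1 transfer: (0.4000, 0.2800, 0.3200)
After 2 transfers: (0.3568, 0.3360, 0.3072)
After 3 transfers: (0.3580, 0.3321, 0.3099)
After 4 transfers: (0.3576, 0.3325, 0.3100)
P(in Tier 2 after 4 transfers) = 0.3576

0.3576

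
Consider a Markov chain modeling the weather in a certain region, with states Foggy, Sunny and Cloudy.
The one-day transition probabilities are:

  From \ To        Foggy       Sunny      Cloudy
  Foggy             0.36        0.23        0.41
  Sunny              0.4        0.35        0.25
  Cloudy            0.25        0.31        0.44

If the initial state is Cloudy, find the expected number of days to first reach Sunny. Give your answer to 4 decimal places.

3.4779

Let t(s) be the expected number of days to first reach Sunny from state s, with t(Sunny) = 0. Conditioning on the first day:
t(Foggy) = 1 + 0.36·t(Foggy) + 0.41·t(Cloudy)
t(Cloudy) = 1 + 0.25·t(Foggy) + 0.44·t(Cloudy)
Solving: t(Foggy) = 3.7905, t(Cloudy) = 3.4779.
Expected days from Cloudy to Sunny: 3.4779.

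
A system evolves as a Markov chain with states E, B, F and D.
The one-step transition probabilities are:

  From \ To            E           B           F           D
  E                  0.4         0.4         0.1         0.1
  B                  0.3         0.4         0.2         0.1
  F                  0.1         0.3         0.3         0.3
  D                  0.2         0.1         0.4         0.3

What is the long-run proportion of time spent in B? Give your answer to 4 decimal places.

Let the stationary distribution be π with π = πP and π_1 + π_2 + π_3 + π_4 = 1.
π_1 = 0.4·π_1 + 0.3·π_2 + 0.1·π_3 + 0.2·π_4
π_2 = 0.4·π_1 + 0.4·π_2 + 0.3·π_3 + 0.1·π_4
π_3 = 0.1·π_1 + 0.2·π_2 + 0.3·π_3 + 0.4·π_4
Solving with the normalization constraint gives π = (0.2609, 0.3215, 0.2340, 0.1835).
So the stationary probability of B is 0.3215.

0.3215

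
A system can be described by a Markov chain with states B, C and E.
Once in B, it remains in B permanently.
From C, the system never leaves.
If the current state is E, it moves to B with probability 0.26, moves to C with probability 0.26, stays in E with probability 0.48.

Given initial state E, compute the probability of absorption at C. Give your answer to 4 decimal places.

Let h(s) be the probability of absorption at C starting from transient state s. Then h(C) = 1 and h(B) = 0. By first-step analysis:
h(E) = 0.26·0 + 0.26·1 + 0.48·h(E)
Solving: h(E) = 0.5000.
Starting from E, the probability is 0.5000.

0.5000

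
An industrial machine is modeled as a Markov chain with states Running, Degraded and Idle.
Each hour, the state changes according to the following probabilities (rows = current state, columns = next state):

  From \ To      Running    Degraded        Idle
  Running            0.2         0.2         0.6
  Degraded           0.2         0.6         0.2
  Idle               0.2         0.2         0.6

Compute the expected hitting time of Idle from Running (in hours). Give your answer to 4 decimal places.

Let t(s) be the expected number of hours to first reach Idle from state s, with t(Idle) = 0. Conditioning on the first hour:
t(Running) = 1 + 0.2·t(Running) + 0.2·t(Degraded)
t(Degraded) = 1 + 0.2·t(Running) + 0.6·t(Degraded)
Solving: t(Running) = 2.1429, t(Degraded) = 3.5714.
Expected hours from Running to Idle: 2.1429.

2.1429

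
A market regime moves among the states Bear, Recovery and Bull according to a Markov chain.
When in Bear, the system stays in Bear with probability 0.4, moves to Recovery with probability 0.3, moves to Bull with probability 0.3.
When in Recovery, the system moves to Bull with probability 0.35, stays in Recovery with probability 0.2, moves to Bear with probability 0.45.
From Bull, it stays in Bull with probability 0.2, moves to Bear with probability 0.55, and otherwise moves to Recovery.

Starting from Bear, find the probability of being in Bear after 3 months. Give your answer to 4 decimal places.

0.4555

Propagate the distribution vector 3 months from Bear.
After 0 months: (1.0000, 0.0000, 0.0000)
After 1 month: (0.4000, 0.3000, 0.3000)
After 2 months: (0.4600, 0.2550, 0.2850)
After 3 months: (0.4555, 0.2603, 0.2843)
P(in Bear after 3 months) = 0.4555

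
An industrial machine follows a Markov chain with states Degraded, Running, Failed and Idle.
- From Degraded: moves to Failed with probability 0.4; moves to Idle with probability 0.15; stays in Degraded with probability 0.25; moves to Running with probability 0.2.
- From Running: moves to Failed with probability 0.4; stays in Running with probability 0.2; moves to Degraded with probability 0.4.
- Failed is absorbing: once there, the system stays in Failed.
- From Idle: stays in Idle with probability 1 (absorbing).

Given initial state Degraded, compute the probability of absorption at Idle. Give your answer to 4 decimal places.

Let h(s) be the probability of absorption at Idle starting from transient state s. Then h(Idle) = 1 and h(Failed) = 0. By first-step analysis:
h(Degraded) = 0.25·h(Degraded) + 0.2·h(Running) + 0.4·0 + 0.15·1
h(Running) = 0.4·h(Degraded) + 0.2·h(Running) + 0.4·0
Solving: h(Degraded) = 0.2308, h(Running) = 0.1154.
Starting from Degraded, the probability is 0.2308.

0.2308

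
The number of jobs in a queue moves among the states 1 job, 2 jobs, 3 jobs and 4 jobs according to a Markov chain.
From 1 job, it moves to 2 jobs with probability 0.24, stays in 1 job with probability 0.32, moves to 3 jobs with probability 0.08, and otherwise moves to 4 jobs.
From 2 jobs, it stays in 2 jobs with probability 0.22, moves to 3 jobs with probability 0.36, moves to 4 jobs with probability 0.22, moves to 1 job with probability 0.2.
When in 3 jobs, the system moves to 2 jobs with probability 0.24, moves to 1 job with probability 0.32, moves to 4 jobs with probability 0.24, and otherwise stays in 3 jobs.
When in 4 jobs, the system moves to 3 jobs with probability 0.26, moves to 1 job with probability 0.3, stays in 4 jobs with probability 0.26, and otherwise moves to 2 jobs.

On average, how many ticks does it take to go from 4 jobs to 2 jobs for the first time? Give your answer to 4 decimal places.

4.7583

Let t(s) be the expected number of ticks to first reach 2 jobs from state s, with t(2 jobs) = 0. Conditioning on the first tick:
t(1 job) = 1 + 0.32·t(1 job) + 0.08·t(3 jobs) + 0.36·t(4 jobs)
t(3 jobs) = 1 + 0.32·t(1 job) + 0.2·t(3 jobs) + 0.24·t(4 jobs)
t(4 jobs) = 1 + 0.3·t(1 job) + 0.26·t(3 jobs) + 0.26·t(4 jobs)
Solving: t(1 job) = 4.5172, t(3 jobs) = 4.4844, t(4 jobs) = 4.7583.
Expected ticks from 4 jobs to 2 jobs: 4.7583.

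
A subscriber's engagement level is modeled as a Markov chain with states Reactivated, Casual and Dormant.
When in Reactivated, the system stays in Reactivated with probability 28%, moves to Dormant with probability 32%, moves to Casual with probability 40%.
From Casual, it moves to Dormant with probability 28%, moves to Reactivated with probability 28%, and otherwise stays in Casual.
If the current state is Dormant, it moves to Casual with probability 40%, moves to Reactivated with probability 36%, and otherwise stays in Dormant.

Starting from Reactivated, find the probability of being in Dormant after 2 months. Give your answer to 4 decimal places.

0.2784

Sum over the intermediate state after 1 month:
P = P(Reactivated→Reactivated)·P(Reactivated→Dormant) + P(Reactivated→Casual)·P(Casual→Dormant) + P(Reactivated→Dormant)·P(Dormant→Dormant)
  = 0.28×0.32 + 0.4×0.28 + 0.32×0.24
  = 0.0896 + 0.1120 + 0.0768 = 0.2784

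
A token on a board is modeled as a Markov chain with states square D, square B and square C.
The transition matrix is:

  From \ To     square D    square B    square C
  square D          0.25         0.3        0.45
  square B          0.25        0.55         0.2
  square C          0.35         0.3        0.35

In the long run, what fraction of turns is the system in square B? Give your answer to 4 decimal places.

0.4000

Let the stationary distribution be π with π = πP and π_1 + π_2 + π_3 = 1.
π_1 = 0.25·π_1 + 0.25·π_2 + 0.35·π_3
π_2 = 0.3·π_1 + 0.55·π_2 + 0.3·π_3
Solving with the normalization constraint gives π = (0.2818, 0.4000, 0.3182).
So the stationary probability of square B is 0.4000.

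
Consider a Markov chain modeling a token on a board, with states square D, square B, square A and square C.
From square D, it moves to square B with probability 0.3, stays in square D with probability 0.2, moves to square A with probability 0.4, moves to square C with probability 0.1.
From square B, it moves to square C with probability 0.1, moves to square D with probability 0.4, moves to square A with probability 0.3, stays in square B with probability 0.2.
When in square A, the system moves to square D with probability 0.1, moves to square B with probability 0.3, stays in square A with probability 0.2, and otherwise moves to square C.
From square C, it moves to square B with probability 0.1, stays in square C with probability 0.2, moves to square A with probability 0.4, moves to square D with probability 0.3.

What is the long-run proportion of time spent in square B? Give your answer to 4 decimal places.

0.2335

Let the stationary distribution be π with π = πP and π_1 + π_2 + π_3 + π_4 = 1.
π_1 = 0.2·π_1 + 0.4·π_2 + 0.1·π_3 + 0.3·π_4
π_2 = 0.3·π_1 + 0.2·π_2 + 0.3·π_3 + 0.1·π_4
π_3 = 0.4·π_1 + 0.3·π_2 + 0.2·π_3 + 0.4·π_4
Solving with the normalization constraint gives π = (0.2369, 0.2335, 0.3139, 0.2157).
So the stationary probability of square B is 0.2335.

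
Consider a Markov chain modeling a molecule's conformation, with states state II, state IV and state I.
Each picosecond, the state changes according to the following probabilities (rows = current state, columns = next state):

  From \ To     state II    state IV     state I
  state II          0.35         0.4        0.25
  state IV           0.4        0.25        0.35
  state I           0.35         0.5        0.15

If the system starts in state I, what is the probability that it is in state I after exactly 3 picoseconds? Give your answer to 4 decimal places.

0.2555

Propagate the distribution vector 3 picoseconds from state I.
After 0 picoseconds: (0.0000, 0.0000, 1.0000)
After 1 picosecond: (0.3500, 0.5000, 0.1500)
After 2 picoseconds: (0.3750, 0.3400, 0.2850)
After 3 picoseconds: (0.3670, 0.3775, 0.2555)
P(in state I after 3 picoseconds) = 0.2555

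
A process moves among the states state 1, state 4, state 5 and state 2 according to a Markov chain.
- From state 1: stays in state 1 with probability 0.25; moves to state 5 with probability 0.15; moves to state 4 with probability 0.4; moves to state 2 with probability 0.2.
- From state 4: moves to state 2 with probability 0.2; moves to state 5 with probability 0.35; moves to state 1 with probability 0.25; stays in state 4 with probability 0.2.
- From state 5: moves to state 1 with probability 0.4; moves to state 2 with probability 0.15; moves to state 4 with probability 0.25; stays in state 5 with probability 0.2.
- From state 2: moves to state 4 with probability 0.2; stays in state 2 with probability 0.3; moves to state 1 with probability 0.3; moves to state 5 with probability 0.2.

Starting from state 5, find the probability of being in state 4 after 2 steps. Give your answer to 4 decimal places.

0.2900

Propagate the distribution vector 2 steps from state 5.
After 0 steps: (0.0000, 0.0000, 1.0000, 0.0000)
After 1 step: (0.4000, 0.2500, 0.2000, 0.1500)
After 2 steps: (0.2875, 0.2900, 0.2175, 0.2050)
P(in state 4 after 2 steps) = 0.2900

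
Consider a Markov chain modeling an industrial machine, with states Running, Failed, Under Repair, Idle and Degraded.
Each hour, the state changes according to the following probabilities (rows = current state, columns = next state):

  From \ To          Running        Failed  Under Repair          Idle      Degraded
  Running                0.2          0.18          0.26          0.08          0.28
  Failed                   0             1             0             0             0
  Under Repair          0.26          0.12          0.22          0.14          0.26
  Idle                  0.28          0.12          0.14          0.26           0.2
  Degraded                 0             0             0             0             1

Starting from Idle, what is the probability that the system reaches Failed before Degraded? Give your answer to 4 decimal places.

0.3689

Let h(s) be the probability of absorption at Failed starting from transient state s. Then h(Failed) = 1 and h(Degraded) = 0. By first-step analysis:
h(Running) = 0.2·h(Running) + 0.18·1 + 0.26·h(Under Repair) + 0.08·h(Idle) + 0.28·0
h(Under Repair) = 0.26·h(Running) + 0.12·1 + 0.22·h(Under Repair) + 0.14·h(Idle) + 0.26·0
h(Idle) = 0.28·h(Running) + 0.12·1 + 0.14·h(Under Repair) + 0.26·h(Idle) + 0.2·0
Solving: h(Running) = 0.3739, h(Under Repair) = 0.3447, h(Idle) = 0.3689.
Starting from Idle, the probability is 0.3689.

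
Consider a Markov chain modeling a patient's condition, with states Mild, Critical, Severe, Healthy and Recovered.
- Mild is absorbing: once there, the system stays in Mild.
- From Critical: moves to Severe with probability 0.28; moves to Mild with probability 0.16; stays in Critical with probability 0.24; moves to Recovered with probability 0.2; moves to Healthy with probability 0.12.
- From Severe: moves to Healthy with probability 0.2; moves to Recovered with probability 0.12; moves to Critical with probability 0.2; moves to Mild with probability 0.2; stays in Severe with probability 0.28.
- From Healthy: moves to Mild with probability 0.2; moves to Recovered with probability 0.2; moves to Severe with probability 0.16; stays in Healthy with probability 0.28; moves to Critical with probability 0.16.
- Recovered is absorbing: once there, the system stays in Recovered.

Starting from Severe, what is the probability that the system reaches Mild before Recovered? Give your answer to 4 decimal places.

Let h(s) be the probability of absorption at Mild starting from transient state s. Then h(Mild) = 1 and h(Recovered) = 0. By first-step analysis:
h(Critical) = 0.16·1 + 0.24·h(Critical) + 0.28·h(Severe) + 0.12·h(Healthy) + 0.2·0
h(Severe) = 0.2·1 + 0.2·h(Critical) + 0.28·h(Severe) + 0.2·h(Healthy) + 0.12·0
h(Healthy) = 0.2·1 + 0.16·h(Critical) + 0.16·h(Severe) + 0.28·h(Healthy) + 0.2·0
Solving: h(Critical) = 0.4970, h(Severe) = 0.5581, h(Healthy) = 0.5123.
Starting from Severe, the probability is 0.5581.

0.5581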